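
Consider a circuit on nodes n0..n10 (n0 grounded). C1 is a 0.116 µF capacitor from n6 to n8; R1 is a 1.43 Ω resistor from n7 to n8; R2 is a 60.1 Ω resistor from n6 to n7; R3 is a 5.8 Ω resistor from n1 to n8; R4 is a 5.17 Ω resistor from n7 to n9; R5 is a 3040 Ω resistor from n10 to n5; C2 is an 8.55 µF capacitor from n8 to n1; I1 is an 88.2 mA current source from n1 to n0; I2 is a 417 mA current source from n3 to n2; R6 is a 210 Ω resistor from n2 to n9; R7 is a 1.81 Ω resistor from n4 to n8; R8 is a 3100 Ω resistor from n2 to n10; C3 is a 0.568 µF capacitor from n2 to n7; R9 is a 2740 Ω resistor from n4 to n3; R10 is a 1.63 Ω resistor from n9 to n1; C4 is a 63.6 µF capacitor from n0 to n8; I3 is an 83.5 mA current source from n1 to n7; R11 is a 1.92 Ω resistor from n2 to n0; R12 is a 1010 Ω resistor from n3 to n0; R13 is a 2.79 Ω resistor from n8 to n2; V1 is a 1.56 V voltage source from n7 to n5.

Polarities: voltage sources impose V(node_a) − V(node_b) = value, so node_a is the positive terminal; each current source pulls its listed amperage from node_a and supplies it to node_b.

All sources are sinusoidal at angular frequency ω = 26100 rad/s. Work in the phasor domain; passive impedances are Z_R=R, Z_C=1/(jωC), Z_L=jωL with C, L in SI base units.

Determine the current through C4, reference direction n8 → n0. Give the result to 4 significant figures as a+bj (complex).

Element admittances at ω=26100 rad/s:
  Y(C1) = 0.000+0.003028j S between n6,n8
  Y(R1) = 0.6993+0.000j S between n7,n8
  Y(R2) = 0.01664+0.000j S between n6,n7
  Y(R3) = 0.1724+0.000j S between n1,n8
  Y(R4) = 0.1934+0.000j S between n7,n9
  Y(R5) = 0.0003289+0.000j S between n10,n5
  Y(C2) = 0.000+0.2232j S between n8,n1
  I1: injects 0.0882 A into n0 (from n1)
  I2: injects 0.417 A into n2 (from n3)
  Y(R6) = 0.004762+0.000j S between n2,n9
  Y(R7) = 0.5525+0.000j S between n4,n8
  Y(R8) = 0.0003226+0.000j S between n2,n10
  Y(C3) = 0.000+0.01482j S between n2,n7
  Y(R9) = 0.0003650+0.000j S between n4,n3
  Y(R10) = 0.6135+0.000j S between n9,n1
  Y(C4) = 0.000+1.660j S between n0,n8
  I3: injects 0.0835 A into n7 (from n1)
  Y(R11) = 0.5208+0.000j S between n2,n0
  Y(R12) = 0.0009901+0.000j S between n3,n0
  Y(R13) = 0.3584+0.000j S between n8,n2
  V1: constraint V(n7)−V(n5) = 1.56
Assemble and solve the 11×11 MNA system:
  V(n1)=-0.3328+0.2699j  V(n2)=0.4688+0.0008132j  V(n3)=-307.8+0.004483j  V(n4)=-0.2034+0.01664j  V(n5)=-1.517+0.06762j  V(n6)=0.05086+0.05831j  V(n7)=0.04328+0.06762j  V(n8)=-0.0002578+0.01665j  V(n9)=-0.2384+0.2201j  V(n10)=-0.5336+0.03454j
  i(V1)=-0.0003234+1.088e-05j

-0.02764-0.0004280j A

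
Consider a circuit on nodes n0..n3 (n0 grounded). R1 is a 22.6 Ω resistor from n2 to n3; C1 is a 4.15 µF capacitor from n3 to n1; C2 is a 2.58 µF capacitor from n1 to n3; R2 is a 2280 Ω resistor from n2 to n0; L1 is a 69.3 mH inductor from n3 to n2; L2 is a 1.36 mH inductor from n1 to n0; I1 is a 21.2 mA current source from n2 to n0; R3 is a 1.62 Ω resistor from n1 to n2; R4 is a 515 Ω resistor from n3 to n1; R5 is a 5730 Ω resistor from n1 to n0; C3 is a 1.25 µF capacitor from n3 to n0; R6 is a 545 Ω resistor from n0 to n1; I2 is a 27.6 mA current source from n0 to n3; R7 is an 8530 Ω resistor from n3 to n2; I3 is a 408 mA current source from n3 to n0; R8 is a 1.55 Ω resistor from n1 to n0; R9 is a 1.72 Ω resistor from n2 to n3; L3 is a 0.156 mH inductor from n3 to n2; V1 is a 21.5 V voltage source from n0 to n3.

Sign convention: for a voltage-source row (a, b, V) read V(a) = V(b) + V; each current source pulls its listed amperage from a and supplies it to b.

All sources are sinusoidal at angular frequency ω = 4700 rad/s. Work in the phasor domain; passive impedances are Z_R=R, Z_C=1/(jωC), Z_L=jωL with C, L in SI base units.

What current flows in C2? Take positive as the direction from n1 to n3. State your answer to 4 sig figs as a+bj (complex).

Element admittances at ω=4700 rad/s:
  Y(R1) = 0.04425+0.000j S between n2,n3
  Y(C1) = 0.000+0.01951j S between n3,n1
  Y(C2) = 0.000+0.01213j S between n1,n3
  Y(R2) = 0.0004386+0.000j S between n2,n0
  Y(L1) = 0.000-0.003070j S between n3,n2
  Y(L2) = 0.000-0.1564j S between n1,n0
  I1: injects 0.0212 A into n0 (from n2)
  Y(R3) = 0.6173+0.000j S between n1,n2
  Y(R4) = 0.001942+0.000j S between n3,n1
  Y(R5) = 0.0001745+0.000j S between n1,n0
  Y(C3) = 0.000+0.005875j S between n3,n0
  Y(R6) = 0.001835+0.000j S between n0,n1
  I2: injects 0.0276 A into n3 (from n0)
  Y(R7) = 0.0001172+0.000j S between n3,n2
  I3: injects 0.408 A into n0 (from n3)
  Y(R8) = 0.6452+0.000j S between n1,n0
  Y(R9) = 0.5814+0.000j S between n2,n3
  Y(L3) = 0.000-1.364j S between n3,n2
  V1: constraint V(n0)−V(n3) = 21.5
Assemble and solve the 4×4 MNA system:
  V(n1)=-9.175+0.04605j  V(n2)=-18.75+3.051j  V(n3)=-21.50+0.000j
  i(V1)=-5.537+1.340j

-0.0005584+0.1495j A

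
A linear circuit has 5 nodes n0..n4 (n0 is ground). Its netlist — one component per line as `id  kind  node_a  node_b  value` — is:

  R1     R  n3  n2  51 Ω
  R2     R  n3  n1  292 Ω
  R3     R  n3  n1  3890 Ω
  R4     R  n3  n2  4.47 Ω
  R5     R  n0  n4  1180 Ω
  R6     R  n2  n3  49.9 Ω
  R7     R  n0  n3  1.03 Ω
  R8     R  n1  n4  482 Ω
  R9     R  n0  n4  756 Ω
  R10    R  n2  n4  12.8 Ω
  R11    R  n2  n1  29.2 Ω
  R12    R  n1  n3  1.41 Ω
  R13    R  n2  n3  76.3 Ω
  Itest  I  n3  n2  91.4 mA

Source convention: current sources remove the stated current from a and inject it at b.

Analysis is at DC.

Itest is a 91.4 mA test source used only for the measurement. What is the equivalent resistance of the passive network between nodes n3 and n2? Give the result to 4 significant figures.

R_eq = 3.195 Ω

MNA unknowns: 4 node voltages V₁..V_4
R1: Y=0.01961 on G[3,2]
R2: Y=0.003425 on G[3,1]
R3: Y=0.0002571 on G[3,1]
R4: Y=0.2237 on G[3,2]
R5: Y=0.0008475 on G[0,4]
R6: Y=0.02004 on G[2,3]
R7: Y=0.9709 on G[0,3]
R8: Y=0.002075 on G[1,4]
R9: Y=0.001323 on G[0,4]
R10: Y=0.07812 on G[2,4]
R11: Y=0.03425 on G[2,1]
R12: Y=0.7092 on G[1,3]
R13: Y=0.01311 on G[2,3]
Itest: z[3]−=0.0914, z[2]+=0.0914
solve → V1=0.01350, V2=0.2914, V3=-0.0006186, V4=0.2767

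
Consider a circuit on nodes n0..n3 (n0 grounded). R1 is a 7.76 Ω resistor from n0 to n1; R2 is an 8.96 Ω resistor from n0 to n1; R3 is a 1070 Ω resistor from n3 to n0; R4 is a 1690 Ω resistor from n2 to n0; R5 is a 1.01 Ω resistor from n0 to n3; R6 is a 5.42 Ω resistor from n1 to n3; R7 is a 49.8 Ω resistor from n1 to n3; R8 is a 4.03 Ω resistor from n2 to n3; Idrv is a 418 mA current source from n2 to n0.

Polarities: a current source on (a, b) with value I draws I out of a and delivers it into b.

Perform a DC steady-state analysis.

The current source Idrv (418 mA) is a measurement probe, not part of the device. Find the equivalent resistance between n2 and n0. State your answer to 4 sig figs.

Apply KCL at each of the 3 non-ground nodes and solve the resulting linear system.
Node n1: branches {R1, R2, R6, R7} → V_1 = -0.1739
Node n2: branches {R4, R8, Idrv} → V_2 = -2.058
Node n3: branches {R3, R5, R6, R7, R8} → V_3 = -0.3784

R_eq = 4.923 Ω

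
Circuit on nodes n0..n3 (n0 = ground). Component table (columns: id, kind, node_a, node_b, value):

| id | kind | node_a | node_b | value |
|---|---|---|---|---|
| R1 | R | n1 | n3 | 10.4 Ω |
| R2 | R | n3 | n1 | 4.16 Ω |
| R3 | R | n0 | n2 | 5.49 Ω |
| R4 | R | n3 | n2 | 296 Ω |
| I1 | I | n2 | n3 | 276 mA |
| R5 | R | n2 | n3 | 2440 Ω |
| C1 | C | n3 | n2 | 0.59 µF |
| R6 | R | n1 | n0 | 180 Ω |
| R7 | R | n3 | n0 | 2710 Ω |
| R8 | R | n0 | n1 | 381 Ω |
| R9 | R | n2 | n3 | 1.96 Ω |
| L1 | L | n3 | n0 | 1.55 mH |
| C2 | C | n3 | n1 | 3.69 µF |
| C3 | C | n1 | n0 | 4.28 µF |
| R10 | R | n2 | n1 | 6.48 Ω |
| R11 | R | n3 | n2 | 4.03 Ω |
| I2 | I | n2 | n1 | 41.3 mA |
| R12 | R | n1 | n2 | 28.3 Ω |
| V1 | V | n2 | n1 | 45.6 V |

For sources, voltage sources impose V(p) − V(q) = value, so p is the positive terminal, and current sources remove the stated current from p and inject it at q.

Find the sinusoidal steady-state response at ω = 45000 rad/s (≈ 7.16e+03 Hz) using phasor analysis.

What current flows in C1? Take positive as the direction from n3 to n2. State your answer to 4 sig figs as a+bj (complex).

0.1116-0.3903j A

Element admittances at ω=45000 rad/s:
  Y(R1) = 0.09615+0.000j S between n1,n3
  Y(R2) = 0.2404+0.000j S between n3,n1
  Y(R3) = 0.1821+0.000j S between n0,n2
  Y(R4) = 0.003378+0.000j S between n3,n2
  I1: injects 0.276 A into n3 (from n2)
  Y(R5) = 0.0004098+0.000j S between n2,n3
  Y(C1) = 0.000+0.02655j S between n3,n2
  Y(R6) = 0.005556+0.000j S between n1,n0
  Y(R7) = 0.0003690+0.000j S between n3,n0
  Y(R8) = 0.002625+0.000j S between n0,n1
  Y(R9) = 0.5102+0.000j S between n2,n3
  Y(L1) = 0.000-0.01434j S between n3,n0
  Y(C2) = 0.000+0.1661j S between n3,n1
  Y(C3) = 0.000+0.1926j S between n1,n0
  Y(R10) = 0.1543+0.000j S between n2,n1
  Y(R11) = 0.2481+0.000j S between n3,n2
  I2: injects 0.0413 A into n1 (from n2)
  Y(R12) = 0.03534+0.000j S between n1,n2
  V1: constraint V(n2)−V(n1) = 45.6
Assemble and solve the 4×4 MNA system:
  V(n1)=-21.94+22.84j  V(n2)=23.66+22.84j  V(n3)=8.956+18.64j
  i(V1)=-24.37-7.756j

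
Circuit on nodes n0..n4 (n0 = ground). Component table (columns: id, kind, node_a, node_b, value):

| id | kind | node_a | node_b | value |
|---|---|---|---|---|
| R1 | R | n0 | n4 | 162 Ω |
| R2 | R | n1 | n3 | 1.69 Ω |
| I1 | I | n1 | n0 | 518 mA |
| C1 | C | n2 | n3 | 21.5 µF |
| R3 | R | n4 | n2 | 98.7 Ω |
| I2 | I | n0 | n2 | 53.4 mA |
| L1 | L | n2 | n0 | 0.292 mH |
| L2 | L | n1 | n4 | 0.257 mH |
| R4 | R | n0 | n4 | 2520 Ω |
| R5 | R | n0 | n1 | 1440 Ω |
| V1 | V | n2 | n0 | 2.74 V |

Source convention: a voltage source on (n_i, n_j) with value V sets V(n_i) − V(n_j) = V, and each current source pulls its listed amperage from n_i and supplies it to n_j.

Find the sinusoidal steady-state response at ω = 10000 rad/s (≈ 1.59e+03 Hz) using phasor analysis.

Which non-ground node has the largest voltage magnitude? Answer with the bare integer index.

Apply KCL at each of the 4 non-ground nodes and solve the resulting linear system.
Node n1: branches {R2, I1, L2, R5} → V_1 = 1.669+2.354j
Node n2: branches {C1, R3, I2, L1, V1} → V_2 = 2.740+0.000j
Node n3: branches {R2, C1} → V_3 = 2.550+2.423j
Node n4: branches {R1, R3, L2, R4} → V_4 = 1.770+2.349j
Source currents: i(V1)=-0.4774+0.9213j

3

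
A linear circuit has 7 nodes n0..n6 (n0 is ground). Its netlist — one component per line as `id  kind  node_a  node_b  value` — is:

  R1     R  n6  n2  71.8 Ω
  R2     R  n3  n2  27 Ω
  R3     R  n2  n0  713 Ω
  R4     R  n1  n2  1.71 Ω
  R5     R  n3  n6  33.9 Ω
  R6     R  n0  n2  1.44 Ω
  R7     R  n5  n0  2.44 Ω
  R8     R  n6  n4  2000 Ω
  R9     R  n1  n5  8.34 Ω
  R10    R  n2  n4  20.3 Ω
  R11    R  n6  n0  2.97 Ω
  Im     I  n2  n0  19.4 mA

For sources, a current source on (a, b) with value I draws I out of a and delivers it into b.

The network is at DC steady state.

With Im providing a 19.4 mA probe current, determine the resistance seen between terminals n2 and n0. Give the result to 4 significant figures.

Element admittances at DC:
  Y(R1) = 0.01393 S between n6,n2
  Y(R2) = 0.03704 S between n3,n2
  Y(R3) = 0.001403 S between n2,n0
  Y(R4) = 0.5848 S between n1,n2
  Y(R5) = 0.02950 S between n3,n6
  Y(R6) = 0.6944 S between n0,n2
  Y(R7) = 0.4098 S between n5,n0
  Y(R8) = 0.0005000 S between n6,n4
  Y(R9) = 0.1199 S between n1,n5
  Y(R10) = 0.04926 S between n2,n4
  Y(R11) = 0.3367 S between n6,n0
  Im: injects 0.0194 A into n0 (from n2)
Assemble and solve the 6×6 MNA system:
  V(n1)=-0.02082  V(n2)=-0.02412  V(n3)=-0.01433  V(n4)=-0.02390  V(n5)=-0.004713  V(n6)=-0.002024

R_eq = 1.244 Ω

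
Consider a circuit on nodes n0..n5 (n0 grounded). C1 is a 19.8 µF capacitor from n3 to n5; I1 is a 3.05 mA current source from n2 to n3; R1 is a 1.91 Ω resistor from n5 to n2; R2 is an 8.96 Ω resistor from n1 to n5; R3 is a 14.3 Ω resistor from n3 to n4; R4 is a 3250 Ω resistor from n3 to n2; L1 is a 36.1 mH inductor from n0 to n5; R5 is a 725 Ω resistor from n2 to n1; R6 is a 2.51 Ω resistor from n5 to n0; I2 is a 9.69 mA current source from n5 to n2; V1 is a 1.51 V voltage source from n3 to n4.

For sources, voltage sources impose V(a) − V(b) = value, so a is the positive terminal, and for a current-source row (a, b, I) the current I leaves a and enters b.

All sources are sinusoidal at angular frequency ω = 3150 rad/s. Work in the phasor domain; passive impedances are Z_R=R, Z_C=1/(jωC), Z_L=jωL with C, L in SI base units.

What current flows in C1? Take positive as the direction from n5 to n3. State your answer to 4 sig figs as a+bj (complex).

Apply KCL at each of the 5 non-ground nodes and solve the resulting linear system.
Node n1: branches {R2, R5} → V_1 = 0.0001543-3.502e-07j
Node n2: branches {I1, R1, R4, R5, I2} → V_2 = 0.01264-2.868e-05j
Node n3: branches {C1, I1, R3, R4, V1} → V_3 = 0.0002414-0.04896j
Node n4: branches {R3, V1} → V_4 = -1.510-0.04896j
Node n5: branches {C1, R1, R2, L1, R6, I2} → V_5 = 0.000+0.000j
Source currents: i(V1)=-0.1056+0.000j

-0.003054-1.506e-05j A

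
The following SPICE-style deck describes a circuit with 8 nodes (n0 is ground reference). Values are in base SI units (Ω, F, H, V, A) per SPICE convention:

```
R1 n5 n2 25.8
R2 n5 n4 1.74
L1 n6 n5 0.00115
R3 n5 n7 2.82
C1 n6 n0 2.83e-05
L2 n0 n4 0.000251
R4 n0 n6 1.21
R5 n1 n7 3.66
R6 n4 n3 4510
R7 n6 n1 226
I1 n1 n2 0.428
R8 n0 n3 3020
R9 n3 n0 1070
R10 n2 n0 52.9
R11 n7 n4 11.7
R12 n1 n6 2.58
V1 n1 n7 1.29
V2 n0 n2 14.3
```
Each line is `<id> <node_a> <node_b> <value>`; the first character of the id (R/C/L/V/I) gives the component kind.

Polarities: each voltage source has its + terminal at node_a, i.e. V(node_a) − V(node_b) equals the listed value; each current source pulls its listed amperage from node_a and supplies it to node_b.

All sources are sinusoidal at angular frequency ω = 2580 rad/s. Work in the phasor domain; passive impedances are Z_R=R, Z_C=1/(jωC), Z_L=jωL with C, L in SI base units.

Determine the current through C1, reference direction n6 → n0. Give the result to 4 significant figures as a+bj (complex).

-0.008364-0.02178j A

Apply KCL at each of the 7 non-ground nodes and solve the resulting linear system.
Node n1: branches {R5, R7, I1, R12, V1} → V_1 = -0.3614-0.2342j
Node n2: branches {R1, I1, R10, V2} → V_2 = -14.30+0.000j
Node n3: branches {R6, R8, R9} → V_3 = 0.004902-0.06677j
Node n4: branches {R2, L2, R6, R11} → V_4 = 0.03289-0.4479j
Node n5: branches {R1, R2, L1, R3} → V_5 = -0.9202-0.5682j
Node n6: branches {L1, C1, R4, R7, R12} → V_6 = -0.2983+0.1146j
Node n7: branches {R3, R5, R11, V1} → V_7 = -1.651-0.2342j
Source currents: i(V1)=-0.7557+0.1367j, i(V2)=-1.217+0.02202j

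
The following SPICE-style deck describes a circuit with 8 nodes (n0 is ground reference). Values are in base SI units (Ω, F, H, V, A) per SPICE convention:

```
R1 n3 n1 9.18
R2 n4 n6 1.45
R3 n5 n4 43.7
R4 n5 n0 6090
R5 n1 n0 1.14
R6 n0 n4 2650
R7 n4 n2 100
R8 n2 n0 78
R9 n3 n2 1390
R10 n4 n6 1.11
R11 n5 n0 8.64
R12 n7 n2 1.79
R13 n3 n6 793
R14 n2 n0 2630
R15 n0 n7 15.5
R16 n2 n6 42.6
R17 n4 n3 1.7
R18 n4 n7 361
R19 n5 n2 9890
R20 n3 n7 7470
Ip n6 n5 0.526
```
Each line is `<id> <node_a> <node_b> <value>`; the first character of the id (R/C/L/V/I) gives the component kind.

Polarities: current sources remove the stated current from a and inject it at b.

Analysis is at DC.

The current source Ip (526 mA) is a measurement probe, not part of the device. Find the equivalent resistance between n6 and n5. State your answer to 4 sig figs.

R_eq = 13.19 Ω

Element admittances at DC:
  Y(R1) = 0.1089 S between n3,n1
  Y(R2) = 0.6897 S between n4,n6
  Y(R3) = 0.02288 S between n5,n4
  Y(R4) = 0.0001642 S between n5,n0
  Y(R5) = 0.8772 S between n1,n0
  Y(R6) = 0.0003774 S between n0,n4
  Y(R7) = 0.01000 S between n4,n2
  Y(R8) = 0.01282 S between n2,n0
  Y(R9) = 0.0007194 S between n3,n2
  Y(R10) = 0.9009 S between n4,n6
  Y(R11) = 0.1157 S between n5,n0
  Y(R12) = 0.5587 S between n7,n2
  Y(R13) = 0.001261 S between n3,n6
  Y(R14) = 0.0003802 S between n2,n0
  Y(R15) = 0.06452 S between n0,n7
  Y(R16) = 0.02347 S between n2,n6
  Y(R17) = 0.5882 S between n4,n3
  Y(R18) = 0.002770 S between n4,n7
  Y(R19) = 0.0001011 S between n5,n2
  Y(R20) = 0.0001339 S between n3,n7
  Ip: injects 0.526 A into n5 (from n6)
Assemble and solve the 7×7 MNA system:
  V(n1)=-0.3243  V(n2)=-1.226  V(n3)=-2.936  V(n4)=-3.420  V(n5)=3.223  V(n6)=-3.714  V(n7)=-1.110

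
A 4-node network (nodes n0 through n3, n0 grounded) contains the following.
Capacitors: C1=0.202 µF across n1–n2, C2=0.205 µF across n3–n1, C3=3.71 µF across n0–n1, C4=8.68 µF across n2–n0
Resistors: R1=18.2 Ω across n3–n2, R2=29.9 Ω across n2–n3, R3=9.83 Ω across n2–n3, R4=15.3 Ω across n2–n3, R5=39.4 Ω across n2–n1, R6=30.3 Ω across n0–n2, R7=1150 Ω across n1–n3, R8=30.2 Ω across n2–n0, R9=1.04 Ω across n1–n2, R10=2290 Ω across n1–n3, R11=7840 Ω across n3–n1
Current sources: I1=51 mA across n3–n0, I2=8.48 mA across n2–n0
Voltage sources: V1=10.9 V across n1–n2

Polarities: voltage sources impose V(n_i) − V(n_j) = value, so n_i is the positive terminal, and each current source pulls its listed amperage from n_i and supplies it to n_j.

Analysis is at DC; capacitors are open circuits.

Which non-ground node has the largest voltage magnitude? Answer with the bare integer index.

1

Element admittances at DC:
  Y(C1) = 0.000 S between n1,n2
  Y(R1) = 0.05495 S between n3,n2
  Y(R2) = 0.03344 S between n2,n3
  Y(R3) = 0.1017 S between n2,n3
  Y(C2) = 0.000 S between n3,n1
  Y(R4) = 0.06536 S between n2,n3
  Y(R5) = 0.02538 S between n2,n1
  I1: injects 0.051 A into n0 (from n3)
  Y(C3) = 0.000 S between n0,n1
  I2: injects 0.00848 A into n0 (from n2)
  Y(C4) = 0.000 S between n2,n0
  Y(R6) = 0.03300 S between n0,n2
  Y(R7) = 0.0008696 S between n1,n3
  Y(R8) = 0.03311 S between n2,n0
  Y(R9) = 0.9615 S between n1,n2
  Y(R10) = 0.0004367 S between n1,n3
  Y(R11) = 0.0001276 S between n3,n1
  V1: constraint V(n1)−V(n2) = 10.9
Assemble and solve the 4×4 MNA system:
  V(n1)=10.00  V(n2)=-0.8996  V(n3)=-1.037
  i(V1)=-10.77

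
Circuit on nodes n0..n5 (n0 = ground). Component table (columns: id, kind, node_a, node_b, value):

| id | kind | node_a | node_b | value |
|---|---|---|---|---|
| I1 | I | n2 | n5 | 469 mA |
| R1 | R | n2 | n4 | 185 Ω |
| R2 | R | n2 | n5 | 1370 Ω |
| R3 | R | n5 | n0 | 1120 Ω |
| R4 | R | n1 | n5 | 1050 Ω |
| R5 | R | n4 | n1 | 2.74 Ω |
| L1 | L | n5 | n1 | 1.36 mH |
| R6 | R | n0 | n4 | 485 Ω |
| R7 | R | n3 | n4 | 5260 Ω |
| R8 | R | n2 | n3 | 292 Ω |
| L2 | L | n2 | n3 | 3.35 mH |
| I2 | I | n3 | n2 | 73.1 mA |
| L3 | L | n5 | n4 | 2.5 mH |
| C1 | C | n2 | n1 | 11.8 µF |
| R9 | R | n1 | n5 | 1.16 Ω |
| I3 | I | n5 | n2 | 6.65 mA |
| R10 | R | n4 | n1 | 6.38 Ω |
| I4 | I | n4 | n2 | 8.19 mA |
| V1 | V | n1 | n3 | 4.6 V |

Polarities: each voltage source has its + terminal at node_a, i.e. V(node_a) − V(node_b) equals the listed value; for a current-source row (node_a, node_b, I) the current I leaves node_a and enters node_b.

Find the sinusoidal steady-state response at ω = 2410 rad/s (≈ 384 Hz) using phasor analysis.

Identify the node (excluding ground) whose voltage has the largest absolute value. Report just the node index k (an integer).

Apply KCL at each of the 5 non-ground nodes and solve the resulting linear system.
Node n1: branches {R4, R5, L1, C1, R9, R10, V1} → V_1 = -0.1384+0.04248j
Node n2: branches {I1, R1, R2, R8, L2, I2, C1, I3, I4} → V_2 = -6.455-3.478j
Node n3: branches {R7, R8, L2, I2, V1} → V_3 = -4.738+0.04248j
Node n4: branches {R1, R5, R6, R7, L3, R10, I4} → V_4 = -0.1089-0.1066j
Node n5: branches {I1, R2, R3, R4, L1, L3, R9, I3} → V_5 = 0.2515+0.2462j
Source currents: i(V1)=0.5142-0.2006j

2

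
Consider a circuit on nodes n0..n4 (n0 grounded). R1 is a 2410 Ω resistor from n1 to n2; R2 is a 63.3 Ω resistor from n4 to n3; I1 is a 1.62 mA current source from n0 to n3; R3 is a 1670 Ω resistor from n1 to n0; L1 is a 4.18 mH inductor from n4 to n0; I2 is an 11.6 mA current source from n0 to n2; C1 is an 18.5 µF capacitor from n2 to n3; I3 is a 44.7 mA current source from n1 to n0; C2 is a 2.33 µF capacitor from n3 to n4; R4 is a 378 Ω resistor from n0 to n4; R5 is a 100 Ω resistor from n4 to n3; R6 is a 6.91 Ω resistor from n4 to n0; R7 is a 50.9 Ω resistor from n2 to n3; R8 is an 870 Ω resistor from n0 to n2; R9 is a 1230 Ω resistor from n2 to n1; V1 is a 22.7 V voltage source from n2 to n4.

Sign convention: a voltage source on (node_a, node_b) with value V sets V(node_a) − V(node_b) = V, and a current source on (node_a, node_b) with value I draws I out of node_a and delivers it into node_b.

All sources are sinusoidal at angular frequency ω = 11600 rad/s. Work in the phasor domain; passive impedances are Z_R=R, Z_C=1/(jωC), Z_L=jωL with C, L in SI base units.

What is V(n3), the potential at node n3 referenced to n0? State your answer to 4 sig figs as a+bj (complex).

19.47+1.826j V

MNA unknowns: 4 node voltages V₁..V_4 plus 1 source current (V1)
R1: Y=0.0004149+0.000j on G[1,2]
R2: Y=0.01580+0.000j on G[4,3]
I1: z[0]−=0.00162, z[3]+=0.00162
R3: Y=0.0005988+0.000j on G[1,0]
L1: Y=0.000-0.02062j on G[4,0]
I2: z[0]−=0.0116, z[2]+=0.0116
C1: Y=0.000+0.2146j on G[2,3]
I3: z[1]−=0.0447, z[0]+=0.0447
C2: Y=0.000+0.02703j on G[3,4]
R4: Y=0.002646+0.000j on G[0,4]
R5: Y=0.01000+0.000j on G[4,3]
R6: Y=0.1447+0.000j on G[4,0]
R7: Y=0.01965+0.000j on G[2,3]
R8: Y=0.001149+0.000j on G[0,2]
R9: Y=0.0008130+0.000j on G[2,1]
V1: row V2−V4=22.7, i_V1 at 2,4
solve → V1=-9.441-0.03193j, V2=22.36-0.04750j, V3=19.47+1.826j, V4=-0.3430-0.04750j
aux → i_V1=-0.5119-0.5836j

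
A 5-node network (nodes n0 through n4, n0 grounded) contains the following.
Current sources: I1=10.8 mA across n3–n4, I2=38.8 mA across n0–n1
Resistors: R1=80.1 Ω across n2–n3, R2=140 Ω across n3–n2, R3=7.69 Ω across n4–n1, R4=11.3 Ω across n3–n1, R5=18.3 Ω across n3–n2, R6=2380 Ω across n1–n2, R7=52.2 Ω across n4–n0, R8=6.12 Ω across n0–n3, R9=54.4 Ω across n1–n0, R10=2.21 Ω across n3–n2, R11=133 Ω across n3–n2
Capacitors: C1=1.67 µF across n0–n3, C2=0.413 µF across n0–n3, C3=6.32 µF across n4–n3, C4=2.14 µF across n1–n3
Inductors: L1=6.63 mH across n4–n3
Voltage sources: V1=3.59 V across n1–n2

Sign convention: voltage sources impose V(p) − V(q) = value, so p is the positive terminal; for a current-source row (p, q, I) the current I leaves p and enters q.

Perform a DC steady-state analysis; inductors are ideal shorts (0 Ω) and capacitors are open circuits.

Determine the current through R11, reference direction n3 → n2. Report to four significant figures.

0.007907 A

MNA unknowns: 4 node voltages V₁..V_4 plus 2 source currents (L1, V1)
I1: z[3]−=0.0108, z[4]+=0.0108
R1: Y=0.01248 on G[2,3]
R2: Y=0.007143 on G[3,2]
R3: Y=0.1300 on G[4,1]
R4: Y=0.08850 on G[3,1]
R5: Y=0.05464 on G[3,2]
I2: z[0]−=0.0388, z[1]+=0.0388
C1: Y=0.000 on G[0,3]
R6: Y=0.0004202 on G[1,2]
R7: Y=0.01916 on G[4,0]
R8: Y=0.1634 on G[0,3]
L1: row V4−V3=0, i_L1 at 4,3
R9: Y=0.01838 on G[1,0]
R10: Y=0.4525 on G[3,2]
R11: Y=0.007519 on G[3,2]
C2: Y=0.000 on G[0,3]
C3: Y=0.000 on G[4,3]
C4: Y=0.000 on G[1,3]
V1: row V1−V2=3.59, i_V1 at 1,2
solve → V1=2.499, V2=-1.091, V3=-0.03912, V4=-0.03912
aux → i_L1=0.3416, i_V1=-0.5634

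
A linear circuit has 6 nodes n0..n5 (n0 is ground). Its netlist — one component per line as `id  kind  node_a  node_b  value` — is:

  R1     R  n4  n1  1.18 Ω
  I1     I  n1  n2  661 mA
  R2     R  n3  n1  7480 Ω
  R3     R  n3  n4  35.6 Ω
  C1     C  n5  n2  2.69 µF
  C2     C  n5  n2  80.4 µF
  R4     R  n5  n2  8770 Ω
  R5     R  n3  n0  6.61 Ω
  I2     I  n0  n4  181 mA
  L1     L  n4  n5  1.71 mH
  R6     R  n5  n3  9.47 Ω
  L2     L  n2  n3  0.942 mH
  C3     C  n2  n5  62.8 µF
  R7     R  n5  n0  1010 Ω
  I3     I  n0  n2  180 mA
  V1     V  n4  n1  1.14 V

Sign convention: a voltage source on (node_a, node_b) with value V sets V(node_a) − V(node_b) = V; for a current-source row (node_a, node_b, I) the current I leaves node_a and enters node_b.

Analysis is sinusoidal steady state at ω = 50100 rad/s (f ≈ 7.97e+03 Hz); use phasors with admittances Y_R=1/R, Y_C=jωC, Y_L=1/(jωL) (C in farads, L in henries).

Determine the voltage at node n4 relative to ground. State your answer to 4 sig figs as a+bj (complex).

-10.16-7.690j V

Apply KCL at each of the 5 non-ground nodes and solve the resulting linear system.
Node n1: branches {R1, I1, R2, V1} → V_1 = -11.30-7.690j
Node n2: branches {I1, C1, C2, R4, L2, C3, I3} → V_2 = 8.401+3.110j
Node n3: branches {R2, R3, R5, R6, L2} → V_3 = 2.331-0.02105j
Node n4: branches {R1, R3, I2, L1, V1} → V_4 = -10.16-7.690j
Node n5: branches {C1, C2, R4, L1, R6, C3, R7} → V_5 = 8.383+3.216j
Source currents: i(V1)=-0.3069-0.001025j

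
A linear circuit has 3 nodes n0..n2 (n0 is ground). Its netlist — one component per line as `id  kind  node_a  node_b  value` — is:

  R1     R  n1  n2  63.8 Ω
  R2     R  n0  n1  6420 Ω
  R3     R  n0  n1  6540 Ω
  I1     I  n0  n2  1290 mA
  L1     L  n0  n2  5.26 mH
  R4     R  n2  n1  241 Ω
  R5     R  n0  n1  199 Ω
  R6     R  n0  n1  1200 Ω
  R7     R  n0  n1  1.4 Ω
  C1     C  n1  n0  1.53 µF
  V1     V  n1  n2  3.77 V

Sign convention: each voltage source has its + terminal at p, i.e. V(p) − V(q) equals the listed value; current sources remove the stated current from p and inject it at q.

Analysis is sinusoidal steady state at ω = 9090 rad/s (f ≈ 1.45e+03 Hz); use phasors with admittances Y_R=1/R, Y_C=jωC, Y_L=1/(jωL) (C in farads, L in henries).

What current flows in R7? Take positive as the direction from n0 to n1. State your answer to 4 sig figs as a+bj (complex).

Apply KCL at each of the 2 non-ground nodes and solve the resulting linear system.
Node n1: branches {R1, R2, R3, R4, R5, R6, R7, C1, V1} → V_1 = 1.791-0.09202j
Node n2: branches {R1, I1, L1, R4, V1} → V_2 = -1.979-0.09202j
Source currents: i(V1)=-1.367+0.04138j

-1.280+0.06573j A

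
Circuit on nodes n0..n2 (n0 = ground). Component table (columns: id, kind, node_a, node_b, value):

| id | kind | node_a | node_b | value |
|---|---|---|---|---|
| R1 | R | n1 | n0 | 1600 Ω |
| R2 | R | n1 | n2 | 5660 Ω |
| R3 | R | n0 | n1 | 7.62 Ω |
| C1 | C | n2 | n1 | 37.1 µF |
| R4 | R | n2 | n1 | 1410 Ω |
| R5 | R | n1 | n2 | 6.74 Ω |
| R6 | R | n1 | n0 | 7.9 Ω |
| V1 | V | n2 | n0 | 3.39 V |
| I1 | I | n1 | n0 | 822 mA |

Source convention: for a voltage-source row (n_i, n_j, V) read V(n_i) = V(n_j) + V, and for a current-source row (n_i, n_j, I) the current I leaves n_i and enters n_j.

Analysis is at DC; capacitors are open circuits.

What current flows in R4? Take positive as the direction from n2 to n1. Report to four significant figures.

Apply KCL at each of the 2 non-ground nodes and solve the resulting linear system.
Node n1: branches {R1, R2, R3, C1, R4, R5, R6, I1} → V_1 = -0.7752
Node n2: branches {R2, C1, R4, R5, V1} → V_2 = 3.390
Source currents: i(V1)=-0.6217

0.002954 A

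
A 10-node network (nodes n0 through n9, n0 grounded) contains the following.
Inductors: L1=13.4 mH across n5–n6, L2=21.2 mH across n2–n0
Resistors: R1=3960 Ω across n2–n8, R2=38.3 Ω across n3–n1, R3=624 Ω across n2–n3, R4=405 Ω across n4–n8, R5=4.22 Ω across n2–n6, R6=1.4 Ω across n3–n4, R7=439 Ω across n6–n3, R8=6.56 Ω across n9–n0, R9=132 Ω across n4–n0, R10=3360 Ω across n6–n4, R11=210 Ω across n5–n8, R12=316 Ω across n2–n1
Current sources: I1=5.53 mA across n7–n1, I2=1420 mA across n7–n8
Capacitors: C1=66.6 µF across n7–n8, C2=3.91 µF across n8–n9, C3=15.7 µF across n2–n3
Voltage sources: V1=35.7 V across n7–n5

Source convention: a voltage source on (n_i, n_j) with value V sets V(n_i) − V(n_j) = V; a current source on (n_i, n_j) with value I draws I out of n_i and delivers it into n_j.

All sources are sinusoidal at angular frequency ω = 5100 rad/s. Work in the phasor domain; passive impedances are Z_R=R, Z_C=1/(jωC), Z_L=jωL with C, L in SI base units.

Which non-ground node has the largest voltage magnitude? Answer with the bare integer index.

5

Element admittances at ω=5100 rad/s:
  Y(L1) = 0.000-0.01463j S between n5,n6
  Y(R1) = 0.0002525+0.000j S between n2,n8
  Y(R2) = 0.02611+0.000j S between n3,n1
  Y(R3) = 0.001603+0.000j S between n2,n3
  Y(R4) = 0.002469+0.000j S between n4,n8
  I1: injects 0.00553 A into n1 (from n7)
  Y(R5) = 0.2370+0.000j S between n2,n6
  Y(C1) = 0.000+0.3397j S between n7,n8
  Y(R6) = 0.7143+0.000j S between n3,n4
  Y(R7) = 0.002278+0.000j S between n6,n3
  Y(R8) = 0.1524+0.000j S between n9,n0
  Y(R9) = 0.007576+0.000j S between n4,n0
  Y(R10) = 0.0002976+0.000j S between n6,n4
  Y(C2) = 0.000+0.01994j S between n8,n9
  Y(C3) = 0.000+0.08007j S between n2,n3
  I2: injects 1.42 A into n8 (from n7)
  Y(L2) = 0.000-0.009249j S between n2,n0
  Y(R11) = 0.004762+0.000j S between n5,n8
  Y(R12) = 0.003165+0.000j S between n2,n1
  V1: constraint V(n7)−V(n5) = 35.7
Assemble and solve the 10×10 MNA system:
  V(n1)=-27.58+3.156j  V(n2)=-27.48+5.933j  V(n3)=-27.81+2.819j  V(n4)=-27.47+2.750j  V(n5)=-49.44-6.389j  V(n6)=-28.31+7.189j  V(n7)=-13.74-6.389j  V(n8)=-12.79-9.487j  V(n9)=1.005-1.804j
  i(V1)=-0.3732+0.3239j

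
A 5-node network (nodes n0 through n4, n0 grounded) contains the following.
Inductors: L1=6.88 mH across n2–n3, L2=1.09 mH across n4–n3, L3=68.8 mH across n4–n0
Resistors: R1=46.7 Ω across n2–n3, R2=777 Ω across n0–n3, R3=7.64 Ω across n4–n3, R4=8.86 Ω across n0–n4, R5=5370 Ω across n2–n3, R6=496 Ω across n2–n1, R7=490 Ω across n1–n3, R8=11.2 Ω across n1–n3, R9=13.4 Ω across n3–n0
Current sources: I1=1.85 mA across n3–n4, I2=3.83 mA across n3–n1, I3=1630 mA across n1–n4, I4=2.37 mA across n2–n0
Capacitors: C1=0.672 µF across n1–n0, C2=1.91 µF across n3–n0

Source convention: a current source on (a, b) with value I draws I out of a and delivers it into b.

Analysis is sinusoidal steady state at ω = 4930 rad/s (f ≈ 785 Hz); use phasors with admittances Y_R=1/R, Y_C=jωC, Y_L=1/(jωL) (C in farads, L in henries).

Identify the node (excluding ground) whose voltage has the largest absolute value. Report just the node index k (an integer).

Element admittances at ω=4930 rad/s:
  Y(L1) = 0.000-0.02948j S between n2,n3
  Y(R1) = 0.02141+0.000j S between n2,n3
  I1: injects 0.00185 A into n4 (from n3)
  Y(R2) = 0.001287+0.000j S between n0,n3
  Y(R3) = 0.1309+0.000j S between n4,n3
  Y(R4) = 0.1129+0.000j S between n0,n4
  Y(R5) = 0.0001862+0.000j S between n2,n3
  Y(C1) = 0.000+0.003313j S between n1,n0
  Y(C2) = 0.000+0.009416j S between n3,n0
  Y(R6) = 0.002016+0.000j S between n2,n1
  Y(L2) = 0.000-0.1861j S between n4,n3
  Y(R7) = 0.002041+0.000j S between n1,n3
  Y(L3) = 0.000-0.002948j S between n4,n0
  Y(R8) = 0.08929+0.000j S between n1,n3
  I2: injects 0.00383 A into n1 (from n3)
  Y(R9) = 0.07463+0.000j S between n3,n0
  I3: injects 1.63 A into n4 (from n1)
  I4: injects 0.00237 A into n0 (from n2)
Assemble and solve the 4×4 MNA system:
  V(n1)=-20.40-1.461j  V(n2)=-3.568-2.923j  V(n3)=-2.916-2.169j  V(n4)=1.655+2.344j

1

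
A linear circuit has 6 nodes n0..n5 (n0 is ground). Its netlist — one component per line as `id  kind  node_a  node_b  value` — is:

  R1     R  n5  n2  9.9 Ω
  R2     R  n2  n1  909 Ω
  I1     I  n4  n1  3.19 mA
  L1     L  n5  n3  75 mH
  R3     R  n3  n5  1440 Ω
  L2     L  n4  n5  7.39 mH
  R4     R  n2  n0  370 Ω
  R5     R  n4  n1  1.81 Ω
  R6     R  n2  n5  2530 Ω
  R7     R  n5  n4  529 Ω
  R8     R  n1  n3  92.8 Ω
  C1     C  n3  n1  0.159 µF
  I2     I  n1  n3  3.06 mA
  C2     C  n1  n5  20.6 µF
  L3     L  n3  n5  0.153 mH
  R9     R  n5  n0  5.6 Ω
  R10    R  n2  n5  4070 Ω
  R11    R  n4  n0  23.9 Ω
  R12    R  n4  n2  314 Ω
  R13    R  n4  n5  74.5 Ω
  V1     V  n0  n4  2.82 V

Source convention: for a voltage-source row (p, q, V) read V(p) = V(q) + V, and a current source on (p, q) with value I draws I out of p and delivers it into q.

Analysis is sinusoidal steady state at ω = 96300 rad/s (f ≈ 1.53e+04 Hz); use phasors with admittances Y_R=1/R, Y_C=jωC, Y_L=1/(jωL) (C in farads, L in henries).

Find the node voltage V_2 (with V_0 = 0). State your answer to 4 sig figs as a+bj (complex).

Element admittances at ω=96300 rad/s:
  Y(R1) = 0.1010+0.000j S between n5,n2
  Y(R2) = 0.001100+0.000j S between n2,n1
  I1: injects 0.00319 A into n1 (from n4)
  Y(L1) = 0.000-0.0001385j S between n5,n3
  Y(R3) = 0.0006944+0.000j S between n3,n5
  Y(L2) = 0.000-0.001405j S between n4,n5
  Y(R4) = 0.002703+0.000j S between n2,n0
  Y(R5) = 0.5525+0.000j S between n4,n1
  Y(R6) = 0.0003953+0.000j S between n2,n5
  Y(R7) = 0.001890+0.000j S between n5,n4
  Y(R8) = 0.01078+0.000j S between n1,n3
  Y(C1) = 0.000+0.01531j S between n3,n1
  I2: injects 0.00306 A into n3 (from n1)
  Y(C2) = 0.000+1.984j S between n1,n5
  Y(L3) = 0.000-0.06787j S between n3,n5
  Y(R9) = 0.1786+0.000j S between n5,n0
  Y(R10) = 0.0002457+0.000j S between n2,n5
  Y(R11) = 0.04184+0.000j S between n4,n0
  Y(R12) = 0.003185+0.000j S between n4,n2
  Y(R13) = 0.01342+0.000j S between n4,n5
  V1: constraint V(n0)−V(n4) = 2.82
Assemble and solve the 6×6 MNA system:
  V(n1)=-2.140+0.05112j  V(n2)=-2.093-0.1275j  V(n3)=-2.157-0.1294j  V(n4)=-2.820+0.000j  V(n5)=-2.125-0.1368j
  i(V1)=-0.5031-0.02477j

-2.093-0.1275j V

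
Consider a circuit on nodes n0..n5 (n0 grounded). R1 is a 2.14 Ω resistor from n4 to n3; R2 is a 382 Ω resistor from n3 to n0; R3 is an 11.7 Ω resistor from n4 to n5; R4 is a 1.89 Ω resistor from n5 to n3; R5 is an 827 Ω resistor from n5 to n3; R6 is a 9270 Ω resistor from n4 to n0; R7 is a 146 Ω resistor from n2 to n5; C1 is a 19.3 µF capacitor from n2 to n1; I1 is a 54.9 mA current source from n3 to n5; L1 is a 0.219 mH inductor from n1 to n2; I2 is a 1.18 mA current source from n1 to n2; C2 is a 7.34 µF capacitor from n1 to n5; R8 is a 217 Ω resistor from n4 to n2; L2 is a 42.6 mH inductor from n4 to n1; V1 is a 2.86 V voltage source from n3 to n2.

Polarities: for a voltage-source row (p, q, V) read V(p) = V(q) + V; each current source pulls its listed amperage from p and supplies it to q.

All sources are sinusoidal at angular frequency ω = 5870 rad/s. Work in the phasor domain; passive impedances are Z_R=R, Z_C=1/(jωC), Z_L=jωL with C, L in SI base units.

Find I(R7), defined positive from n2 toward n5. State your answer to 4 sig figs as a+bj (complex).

MNA unknowns: 5 node voltages V₁..V_5 plus 1 source current (V1)
R1: Y=0.4673+0.000j on G[4,3]
R2: Y=0.002618+0.000j on G[3,0]
R3: Y=0.08547+0.000j on G[4,5]
R4: Y=0.5291+0.000j on G[5,3]
R5: Y=0.001209+0.000j on G[5,3]
R6: Y=0.0001079+0.000j on G[4,0]
R7: Y=0.006849+0.000j on G[2,5]
C1: Y=0.000+0.1133j on G[2,1]
I1: z[3]−=0.0549, z[5]+=0.0549
L1: Y=0.000-0.7779j on G[1,2]
I2: z[1]−=0.00118, z[2]+=0.00118
C2: Y=0.000+0.04309j on G[1,5]
R8: Y=0.004608+0.000j on G[4,2]
L2: Y=0.000-0.003999j on G[4,1]
V1: row V3−V2=2.86, i_V1 at 3,2
solve → V1=-3.041+0.01327j, V2=-2.859+0.0004441j, V3=0.0006949+0.0004441j, V4=-0.01686-0.01078j, V5=0.03925-0.2142j
aux → i_V1=-0.04266-0.1191j

-0.01985+0.001470j A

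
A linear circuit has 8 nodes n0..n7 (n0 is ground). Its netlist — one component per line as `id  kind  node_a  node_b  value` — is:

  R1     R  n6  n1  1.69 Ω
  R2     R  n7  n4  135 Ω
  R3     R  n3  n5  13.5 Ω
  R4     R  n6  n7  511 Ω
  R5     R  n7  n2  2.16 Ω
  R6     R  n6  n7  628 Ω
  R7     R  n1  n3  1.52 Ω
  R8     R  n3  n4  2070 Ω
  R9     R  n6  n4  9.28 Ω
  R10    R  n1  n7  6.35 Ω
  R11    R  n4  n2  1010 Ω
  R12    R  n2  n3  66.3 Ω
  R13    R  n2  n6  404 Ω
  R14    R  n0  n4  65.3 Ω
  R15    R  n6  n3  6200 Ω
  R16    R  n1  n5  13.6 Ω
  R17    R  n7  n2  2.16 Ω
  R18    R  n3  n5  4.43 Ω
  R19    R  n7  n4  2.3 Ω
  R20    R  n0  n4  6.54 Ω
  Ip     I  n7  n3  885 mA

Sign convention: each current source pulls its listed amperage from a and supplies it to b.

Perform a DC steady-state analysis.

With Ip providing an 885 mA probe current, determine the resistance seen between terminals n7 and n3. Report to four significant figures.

R_eq = 5.164 Ω

Apply KCL at each of the 7 non-ground nodes and solve the resulting linear system.
Node n1: branches {R1, R7, R10, R16} → V_1 = 2.849
Node n2: branches {R5, R11, R12, R13, R17} → V_2 = -0.5031
Node n3: branches {R3, R7, R8, R12, R15, R18, Ip} → V_3 = 3.986
Node n4: branches {R2, R8, R9, R11, R14, R19, R20} → V_4 = 0.000
Node n5: branches {R3, R16, R18} → V_5 = 3.762
Node n6: branches {R1, R4, R6, R9, R13, R15} → V_6 = 2.385
Node n7: branches {R2, R4, R5, R6, R10, R17, R19, Ip} → V_7 = -0.5844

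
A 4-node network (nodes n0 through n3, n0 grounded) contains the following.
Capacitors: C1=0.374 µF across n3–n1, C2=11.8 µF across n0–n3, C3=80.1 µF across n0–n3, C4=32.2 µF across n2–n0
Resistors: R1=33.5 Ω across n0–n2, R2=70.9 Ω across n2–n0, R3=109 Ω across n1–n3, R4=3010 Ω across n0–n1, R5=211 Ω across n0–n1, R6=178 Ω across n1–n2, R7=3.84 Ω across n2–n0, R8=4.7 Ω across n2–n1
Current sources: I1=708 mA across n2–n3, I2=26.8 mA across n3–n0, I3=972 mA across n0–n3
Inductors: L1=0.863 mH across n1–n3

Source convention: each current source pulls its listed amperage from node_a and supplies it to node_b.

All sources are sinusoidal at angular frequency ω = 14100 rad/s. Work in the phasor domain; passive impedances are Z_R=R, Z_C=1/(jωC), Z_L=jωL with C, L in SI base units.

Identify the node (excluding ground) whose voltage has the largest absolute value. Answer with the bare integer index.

1

Element admittances at ω=14100 rad/s:
  Y(C1) = 0.000+0.005273j S between n3,n1
  Y(R1) = 0.02985+0.000j S between n0,n2
  Y(C2) = 0.000+0.1664j S between n0,n3
  Y(C3) = 0.000+1.129j S between n0,n3
  Y(C4) = 0.000+0.4540j S between n2,n0
  Y(R2) = 0.01410+0.000j S between n2,n0
  I1: injects 0.708 A into n3 (from n2)
  Y(R3) = 0.009174+0.000j S between n1,n3
  Y(R4) = 0.0003322+0.000j S between n0,n1
  Y(R5) = 0.004739+0.000j S between n0,n1
  Y(L1) = 0.000-0.08218j S between n1,n3
  Y(R6) = 0.005618+0.000j S between n1,n2
  Y(R7) = 0.2604+0.000j S between n2,n0
  I2: injects 0.0268 A into n0 (from n3)
  Y(R8) = 0.2128+0.000j S between n2,n1
  I3: injects 0.972 A into n3 (from n0)
Assemble and solve the 3×3 MNA system:
  V(n1)=-1.584+0.4145j  V(n2)=-1.063+1.097j  V(n3)=0.1134-1.370j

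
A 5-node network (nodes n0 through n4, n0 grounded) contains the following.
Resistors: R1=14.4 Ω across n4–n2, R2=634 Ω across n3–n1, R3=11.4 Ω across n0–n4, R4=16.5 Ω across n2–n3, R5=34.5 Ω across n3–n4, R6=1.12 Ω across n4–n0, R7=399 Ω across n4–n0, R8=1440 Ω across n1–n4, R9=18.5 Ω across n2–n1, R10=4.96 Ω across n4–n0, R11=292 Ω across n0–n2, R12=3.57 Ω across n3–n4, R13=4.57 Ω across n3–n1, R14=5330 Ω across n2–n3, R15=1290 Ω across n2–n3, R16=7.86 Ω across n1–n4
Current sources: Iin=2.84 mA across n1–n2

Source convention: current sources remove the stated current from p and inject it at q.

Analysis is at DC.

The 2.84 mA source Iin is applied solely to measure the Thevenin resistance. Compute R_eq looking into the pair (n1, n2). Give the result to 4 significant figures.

MNA unknowns: 4 node voltages V₁..V_4
R1: Y=0.06944 on G[4,2]
R2: Y=0.001577 on G[3,1]
R3: Y=0.08772 on G[0,4]
R4: Y=0.06061 on G[2,3]
R5: Y=0.02899 on G[3,4]
R6: Y=0.8929 on G[4,0]
R7: Y=0.002506 on G[4,0]
R8: Y=0.0006944 on G[1,4]
R9: Y=0.05405 on G[2,1]
R10: Y=0.2016 on G[4,0]
R11: Y=0.003425 on G[0,2]
R12: Y=0.2801 on G[3,4]
R13: Y=0.2188 on G[3,1]
R14: Y=0.0001876 on G[2,3]
R15: Y=0.0007752 on G[2,3]
R16: Y=0.1272 on G[1,4]
Iin: z[1]−=0.00284, z[2]+=0.00284
solve → V1=-0.005736, V2=0.01315, V3=-0.0007888, V4=-3.801e-05

R_eq = 6.650 Ω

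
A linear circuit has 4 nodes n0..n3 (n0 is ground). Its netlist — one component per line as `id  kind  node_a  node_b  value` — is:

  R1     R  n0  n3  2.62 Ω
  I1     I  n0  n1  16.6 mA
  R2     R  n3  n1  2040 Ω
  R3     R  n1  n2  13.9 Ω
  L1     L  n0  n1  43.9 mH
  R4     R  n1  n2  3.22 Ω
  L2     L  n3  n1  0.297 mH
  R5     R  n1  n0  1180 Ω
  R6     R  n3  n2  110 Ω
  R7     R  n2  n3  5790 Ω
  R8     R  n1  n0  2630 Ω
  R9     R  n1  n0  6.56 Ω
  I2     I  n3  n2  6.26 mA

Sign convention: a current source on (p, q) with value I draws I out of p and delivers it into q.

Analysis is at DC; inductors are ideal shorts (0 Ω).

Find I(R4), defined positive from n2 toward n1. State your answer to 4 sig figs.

0.004962 A

MNA unknowns: 3 node voltages V₁..V_3 plus 2 source currents (L1, L2)
R1: Y=0.3817 on G[0,3]
I1: z[0]−=0.0166, z[1]+=0.0166
R2: Y=0.0004902 on G[3,1]
R3: Y=0.07194 on G[1,2]
L1: row V0−V1=0, i_L1 at 0,1
R4: Y=0.3106 on G[1,2]
L2: row V3−V1=0, i_L2 at 3,1
R5: Y=0.0008475 on G[1,0]
R6: Y=0.009091 on G[3,2]
R7: Y=0.0001727 on G[2,3]
R8: Y=0.0003802 on G[1,0]
R9: Y=0.1524 on G[1,0]
I2: z[3]−=0.00626, z[2]+=0.00626
solve → V1=0.000, V2=0.01598, V3=0.000
aux → i_L1=-0.01660, i_L2=-0.006112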